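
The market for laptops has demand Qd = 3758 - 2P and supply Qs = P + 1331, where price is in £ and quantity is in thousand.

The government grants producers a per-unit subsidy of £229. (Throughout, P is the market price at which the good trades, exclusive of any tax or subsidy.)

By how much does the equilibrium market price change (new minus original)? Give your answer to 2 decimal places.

Initially, 3758 - 2P = P + 1331, so 2427 = 3P and P = 809, Q = 2140.
Since sellers receive the price plus the subsidy, the effective supply curve becomes Qs = P + 1560.
Equate the new curves: 3758 - 2P = P + 1560, giving 2198 = 3P, P = 2198/3 ≈ 732.6667, Q = 6878/3 ≈ 2292.6667.
ΔP = 732.6667 − 809 = -76.33.

-76.33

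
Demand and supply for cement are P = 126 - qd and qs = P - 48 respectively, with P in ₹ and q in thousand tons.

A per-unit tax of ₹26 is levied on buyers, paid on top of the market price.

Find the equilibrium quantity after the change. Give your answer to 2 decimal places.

26.00

Solve the original market: 126 - P = P - 48, hence P = 87 and q = 39.
Since buyers pay the price plus the tax, the effective demand curve becomes qd = 100 - P.
Equate the new curves: 100 - P = P - 48, giving 148 = 2P, P = 74, q = 26.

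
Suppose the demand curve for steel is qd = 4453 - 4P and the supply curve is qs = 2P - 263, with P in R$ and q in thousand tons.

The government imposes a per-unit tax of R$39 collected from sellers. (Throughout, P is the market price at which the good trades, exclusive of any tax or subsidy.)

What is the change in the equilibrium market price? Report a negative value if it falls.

Solve the original market: 4453 - 4P = 2P - 263, hence P = 786 and q = 1309.
Since sellers keep the price net of the tax, the effective supply curve becomes qs = 2P - 341.
Equate the new curves: 4453 - 4P = 2P - 341, giving 4794 = 6P, P = 799, q = 1257.
ΔP = 799 − 786 = +13.

+13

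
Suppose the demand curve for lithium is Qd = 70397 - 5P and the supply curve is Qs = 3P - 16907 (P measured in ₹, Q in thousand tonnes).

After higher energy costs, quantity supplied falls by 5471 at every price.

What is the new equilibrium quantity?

Initially, 70397 - 5P = 3P - 16907, so 87304 = 8P and P = 10913, Q = 15832.
The shock moves the curves to Qd = 70397 - 5P and Qs = 3P - 22378.
Setting them equal: 70397 - 5P = 3P - 22378 → 92775 = 8P, so P = 11596.875 and Q = 12412.625.

12412.625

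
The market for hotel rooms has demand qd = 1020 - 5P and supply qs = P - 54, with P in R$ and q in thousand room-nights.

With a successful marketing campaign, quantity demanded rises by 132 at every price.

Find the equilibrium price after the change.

Solve the original market: 1020 - 5P = P - 54, hence P = 179 and q = 125.
After the shift, demand is qd = 1152 - 5P and supply is qs = P - 54.
Clearing the new market: 1152 - 5P = P - 54, so P = 201 and q = 147.

201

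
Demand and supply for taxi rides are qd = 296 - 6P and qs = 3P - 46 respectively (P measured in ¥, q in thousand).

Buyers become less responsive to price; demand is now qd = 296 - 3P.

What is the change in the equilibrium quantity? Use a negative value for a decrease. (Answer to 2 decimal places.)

+57.00

Solve the original market: 296 - 6P = 3P - 46, hence P = 38 and q = 68.
The shock moves the curves to qd = 296 - 3P and qs = 3P - 46.
Setting them equal: 296 - 3P = 3P - 46 → 342 = 6P, so P = 57 and q = 125.
Δq = 125 − 68 = +57.00.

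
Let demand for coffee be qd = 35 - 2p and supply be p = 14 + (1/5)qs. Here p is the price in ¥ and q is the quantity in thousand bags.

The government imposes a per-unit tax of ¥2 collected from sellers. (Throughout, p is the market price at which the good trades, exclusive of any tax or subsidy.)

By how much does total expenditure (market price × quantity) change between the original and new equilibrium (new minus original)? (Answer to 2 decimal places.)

Solve the original market: 35 - 2p = 5p - 70, hence p = 15 and q = 5.
Since sellers keep the price net of the tax, the effective supply curve becomes qs = 5p - 80.
Clearing the new market: 35 - 2p = 5p - 80, so p = 115/7 ≈ 16.4286 and q = 15/7 ≈ 2.1429.
Expenditure moves from 15×5 = 75 to 16.4286×2.1429 = 35.2041; change = -39.80.

-39.80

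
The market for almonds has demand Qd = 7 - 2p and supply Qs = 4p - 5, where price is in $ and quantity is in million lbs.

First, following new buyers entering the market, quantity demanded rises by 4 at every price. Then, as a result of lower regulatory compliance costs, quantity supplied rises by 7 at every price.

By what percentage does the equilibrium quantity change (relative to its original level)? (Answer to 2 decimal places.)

+166.67

Solve the original market: 7 - 2p = 4p - 5, hence p = 2 and Q = 3.
The new curves are Qd = 11 - 2p (demand) and Qs = 4p + 2 (supply).
Setting them equal: 11 - 2p = 4p + 2 → 9 = 6p, so p = 1.5 and Q = 8.
%ΔQ = (8 − 3) / 3 × 100 = +166.67%.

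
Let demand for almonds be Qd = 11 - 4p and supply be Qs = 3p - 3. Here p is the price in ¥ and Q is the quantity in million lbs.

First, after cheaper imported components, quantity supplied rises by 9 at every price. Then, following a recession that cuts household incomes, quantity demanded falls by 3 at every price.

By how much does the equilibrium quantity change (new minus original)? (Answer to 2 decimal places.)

+3.86

Solve the original market: 11 - 4p = 3p - 3, hence p = 2 and Q = 3.
After the shift, demand is Qd = 8 - 4p and supply is Qs = 3p + 6.
Setting them equal: 8 - 4p = 3p + 6 → 2 = 7p, so p = 2/7 ≈ 0.2857 and Q = 48/7 ≈ 6.8571.
ΔQ = 6.8571 − 3 = +3.86.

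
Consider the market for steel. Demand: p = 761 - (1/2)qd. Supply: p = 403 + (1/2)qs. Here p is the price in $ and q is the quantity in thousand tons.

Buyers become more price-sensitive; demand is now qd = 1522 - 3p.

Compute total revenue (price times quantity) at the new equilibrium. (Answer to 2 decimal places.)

58293.12

Before the shock: 1522 - 2p = 2p - 806 ⇒ 2328 = 4p ⇒ p = 582, q = 358.
With the change applied: demand qd = 1522 - 3p, supply qs = 2p - 806.
New equilibrium: 1522 - 3p = 2p - 806 ⇒ 2328 = 5p ⇒ p = 465.6, q = 125.2.
New expenditure = 465.6 × 125.2 = 58293.12.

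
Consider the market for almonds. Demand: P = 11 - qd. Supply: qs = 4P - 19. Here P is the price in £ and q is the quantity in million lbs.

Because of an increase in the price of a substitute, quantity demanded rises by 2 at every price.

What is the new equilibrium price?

6.4

Before the shock: 11 - P = 4P - 19 ⇒ 30 = 5P ⇒ P = 6, q = 5.
The shock moves the curves to qd = 13 - P and qs = 4P - 19.
Equate the new curves: 13 - P = 4P - 19, giving 32 = 5P, P = 6.4, q = 6.6.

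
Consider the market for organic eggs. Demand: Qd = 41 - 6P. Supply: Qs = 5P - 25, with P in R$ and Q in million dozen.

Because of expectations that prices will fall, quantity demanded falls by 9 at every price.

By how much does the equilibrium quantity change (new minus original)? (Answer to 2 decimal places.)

-4.09

Solve the original market: 41 - 6P = 5P - 25, hence P = 6 and Q = 5.
The shock moves the curves to Qd = 32 - 6P and Qs = 5P - 25.
Clearing the new market: 32 - 6P = 5P - 25, so P = 57/11 ≈ 5.1818 and Q = 10/11 ≈ 0.9091.
ΔQ = 0.9091 − 5 = -4.09.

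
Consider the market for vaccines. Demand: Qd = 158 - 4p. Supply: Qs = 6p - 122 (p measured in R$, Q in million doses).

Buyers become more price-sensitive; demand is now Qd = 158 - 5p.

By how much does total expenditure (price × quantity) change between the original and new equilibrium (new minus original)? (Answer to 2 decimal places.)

-505.85

Original equilibrium: 158 - 4p = 6p - 122 gives 280 = 10p, so p = 28 and Q = 46.
The new curves are Qd = 158 - 5p (demand) and Qs = 6p - 122 (supply).
New equilibrium: 158 - 5p = 6p - 122 ⇒ 280 = 11p ⇒ p = 280/11 ≈ 25.4545, Q = 338/11 ≈ 30.7273.
Expenditure moves from 28×46 = 1288 to 25.4545×30.7273 = 782.1488; change = -505.85.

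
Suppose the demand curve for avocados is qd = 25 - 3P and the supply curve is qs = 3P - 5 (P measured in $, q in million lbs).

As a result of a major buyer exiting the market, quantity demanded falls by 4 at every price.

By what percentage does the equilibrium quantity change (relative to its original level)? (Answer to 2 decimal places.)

-20.00

Initially, 25 - 3P = 3P - 5, so 30 = 6P and P = 5, q = 10.
The shock moves the curves to qd = 21 - 3P and qs = 3P - 5.
Equate the new curves: 21 - 3P = 3P - 5, giving 26 = 6P, P = 13/3 ≈ 4.3333, q = 8.
%Δq = (8 − 10) / 10 × 100 = -20.00%.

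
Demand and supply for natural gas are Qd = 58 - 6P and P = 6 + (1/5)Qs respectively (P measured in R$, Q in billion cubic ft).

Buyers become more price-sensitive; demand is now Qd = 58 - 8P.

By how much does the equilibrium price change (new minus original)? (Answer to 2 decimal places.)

Before the shock: 58 - 6P = 5P - 30 ⇒ 88 = 11P ⇒ P = 8, Q = 10.
The new curves are Qd = 58 - 8P (demand) and Qs = 5P - 30 (supply).
New equilibrium: 58 - 8P = 5P - 30 ⇒ 88 = 13P ⇒ P = 88/13 ≈ 6.7692, Q = 50/13 ≈ 3.8462.
ΔP = 6.7692 − 8 = -1.23.

-1.23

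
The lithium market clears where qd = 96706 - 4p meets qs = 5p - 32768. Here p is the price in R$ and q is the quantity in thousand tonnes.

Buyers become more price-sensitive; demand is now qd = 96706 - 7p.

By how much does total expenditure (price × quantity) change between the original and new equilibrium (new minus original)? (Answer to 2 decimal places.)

Original equilibrium: 96706 - 4p = 5p - 32768 gives 129474 = 9p, so p = 14386 and q = 39162.
With the change applied: demand qd = 96706 - 7p, supply qs = 5p - 32768.
New equilibrium: 96706 - 7p = 5p - 32768 ⇒ 129474 = 12p ⇒ p = 10789.5, q = 21179.5.
Expenditure moves from 14386×39162 = 563384532 to 10789.5×21179.5 = 228516215.25; change = -334868316.75.

-334868316.75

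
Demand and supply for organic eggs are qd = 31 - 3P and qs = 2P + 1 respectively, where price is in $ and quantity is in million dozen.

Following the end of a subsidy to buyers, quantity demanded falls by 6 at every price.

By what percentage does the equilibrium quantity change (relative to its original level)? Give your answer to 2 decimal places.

Before the shock: 31 - 3P = 2P + 1 ⇒ 30 = 5P ⇒ P = 6, q = 13.
With the change applied: demand qd = 25 - 3P, supply qs = 2P + 1.
New equilibrium: 25 - 3P = 2P + 1 ⇒ 24 = 5P ⇒ P = 4.8, q = 10.6.
%Δq = (10.6 − 13) / 13 × 100 = -18.46%.

-18.46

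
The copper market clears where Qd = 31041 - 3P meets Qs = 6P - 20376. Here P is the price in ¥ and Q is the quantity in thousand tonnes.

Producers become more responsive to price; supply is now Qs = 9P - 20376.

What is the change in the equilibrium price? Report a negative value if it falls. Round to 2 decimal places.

-1428.25

Before the shock: 31041 - 3P = 6P - 20376 ⇒ 51417 = 9P ⇒ P = 5713, Q = 13902.
The shock moves the curves to Qd = 31041 - 3P and Qs = 9P - 20376.
Clearing the new market: 31041 - 3P = 9P - 20376, so P = 4284.75 and Q = 18186.75.
ΔP = 4284.75 − 5713 = -1428.25.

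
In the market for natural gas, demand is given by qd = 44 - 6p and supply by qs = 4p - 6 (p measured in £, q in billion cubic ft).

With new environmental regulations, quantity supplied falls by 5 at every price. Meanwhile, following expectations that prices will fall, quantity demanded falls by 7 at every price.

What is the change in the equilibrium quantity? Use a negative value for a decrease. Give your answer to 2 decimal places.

-5.80

Solve the original market: 44 - 6p = 4p - 6, hence p = 5 and q = 14.
After the shift, demand is qd = 37 - 6p and supply is qs = 4p - 11.
Equate the new curves: 37 - 6p = 4p - 11, giving 48 = 10p, p = 4.8, q = 8.2.
Δq = 8.2 − 14 = -5.80.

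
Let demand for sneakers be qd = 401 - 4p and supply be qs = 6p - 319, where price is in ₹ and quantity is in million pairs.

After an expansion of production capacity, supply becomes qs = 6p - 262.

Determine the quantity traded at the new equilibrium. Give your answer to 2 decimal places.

Solve the original market: 401 - 4p = 6p - 319, hence p = 72 and q = 113.
With the change applied: demand qd = 401 - 4p, supply qs = 6p - 262.
Setting them equal: 401 - 4p = 6p - 262 → 663 = 10p, so p = 66.3 and q = 135.8.

135.80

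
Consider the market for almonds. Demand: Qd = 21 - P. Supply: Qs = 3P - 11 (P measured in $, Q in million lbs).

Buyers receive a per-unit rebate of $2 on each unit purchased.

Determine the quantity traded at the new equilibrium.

14.5

Original equilibrium: 21 - P = 3P - 11 gives 32 = 4P, so P = 8 and Q = 13.
Since buyers' out-of-pocket price is the market price minus the rebate, the effective demand curve becomes Qd = 23 - P.
Equate the new curves: 23 - P = 3P - 11, giving 34 = 4P, P = 8.5, Q = 14.5.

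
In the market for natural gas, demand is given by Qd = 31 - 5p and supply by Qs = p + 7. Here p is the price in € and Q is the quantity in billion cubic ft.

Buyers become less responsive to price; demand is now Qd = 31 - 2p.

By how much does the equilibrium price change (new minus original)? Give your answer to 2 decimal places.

Before the shock: 31 - 5p = p + 7 ⇒ 24 = 6p ⇒ p = 4, Q = 11.
The new curves are Qd = 31 - 2p (demand) and Qs = p + 7 (supply).
New equilibrium: 31 - 2p = p + 7 ⇒ 24 = 3p ⇒ p = 8, Q = 15.
Δp = 8 − 4 = +4.00.

+4.00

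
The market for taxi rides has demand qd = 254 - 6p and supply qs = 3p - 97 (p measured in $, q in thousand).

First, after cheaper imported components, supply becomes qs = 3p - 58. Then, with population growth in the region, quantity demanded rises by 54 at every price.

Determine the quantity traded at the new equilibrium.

64

Before the shock: 254 - 6p = 3p - 97 ⇒ 351 = 9p ⇒ p = 39, q = 20.
After the shift, demand is qd = 308 - 6p and supply is qs = 3p - 58.
Equate the new curves: 308 - 6p = 3p - 58, giving 366 = 9p, p = 122/3 ≈ 40.6667, q = 64.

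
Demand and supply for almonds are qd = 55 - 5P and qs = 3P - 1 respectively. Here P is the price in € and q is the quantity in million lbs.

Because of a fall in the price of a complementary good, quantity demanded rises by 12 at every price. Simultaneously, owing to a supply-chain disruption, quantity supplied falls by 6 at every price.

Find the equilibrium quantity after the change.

20.75

Before the shock: 55 - 5P = 3P - 1 ⇒ 56 = 8P ⇒ P = 7, q = 20.
With the change applied: demand qd = 67 - 5P, supply qs = 3P - 7.
Clearing the new market: 67 - 5P = 3P - 7, so P = 9.25 and q = 20.75.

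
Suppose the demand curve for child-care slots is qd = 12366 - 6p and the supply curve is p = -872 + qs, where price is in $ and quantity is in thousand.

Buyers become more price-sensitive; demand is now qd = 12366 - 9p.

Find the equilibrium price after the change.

Before the shock: 12366 - 6p = p + 872 ⇒ 11494 = 7p ⇒ p = 1642, q = 2514.
With the change applied: demand qd = 12366 - 9p, supply qs = p + 872.
Setting them equal: 12366 - 9p = p + 872 → 11494 = 10p, so p = 1149.4 and q = 2021.4.

1149.4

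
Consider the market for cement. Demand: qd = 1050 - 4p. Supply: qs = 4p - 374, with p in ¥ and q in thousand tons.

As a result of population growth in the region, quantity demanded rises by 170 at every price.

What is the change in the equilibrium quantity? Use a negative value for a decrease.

Original equilibrium: 1050 - 4p = 4p - 374 gives 1424 = 8p, so p = 178 and q = 338.
The shock moves the curves to qd = 1220 - 4p and qs = 4p - 374.
Clearing the new market: 1220 - 4p = 4p - 374, so p = 199.25 and q = 423.
Δq = 423 − 338 = +85.

+85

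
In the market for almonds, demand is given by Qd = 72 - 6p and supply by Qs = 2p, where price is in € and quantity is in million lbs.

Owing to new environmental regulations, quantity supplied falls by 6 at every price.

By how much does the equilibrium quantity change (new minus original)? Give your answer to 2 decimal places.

-4.50

Original equilibrium: 72 - 6p = 2p gives 72 = 8p, so p = 9 and Q = 18.
With the change applied: demand Qd = 72 - 6p, supply Qs = 2p - 6.
Clearing the new market: 72 - 6p = 2p - 6, so p = 9.75 and Q = 13.5.
ΔQ = 13.5 − 18 = -4.50.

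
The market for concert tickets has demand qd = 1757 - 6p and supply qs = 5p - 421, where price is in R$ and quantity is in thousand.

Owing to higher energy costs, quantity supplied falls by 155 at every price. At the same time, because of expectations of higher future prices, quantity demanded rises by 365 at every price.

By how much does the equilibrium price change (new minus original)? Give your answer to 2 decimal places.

+47.27

Original equilibrium: 1757 - 6p = 5p - 421 gives 2178 = 11p, so p = 198 and q = 569.
The shock moves the curves to qd = 2122 - 6p and qs = 5p - 576.
Clearing the new market: 2122 - 6p = 5p - 576, so p = 2698/11 ≈ 245.2727 and q = 7154/11 ≈ 650.3636.
Δp = 245.2727 − 198 = +47.27.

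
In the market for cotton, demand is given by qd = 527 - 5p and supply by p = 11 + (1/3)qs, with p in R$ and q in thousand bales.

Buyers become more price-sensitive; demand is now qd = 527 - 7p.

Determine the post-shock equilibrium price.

Solve the original market: 527 - 5p = 3p - 33, hence p = 70 and q = 177.
The new curves are qd = 527 - 7p (demand) and qs = 3p - 33 (supply).
New equilibrium: 527 - 7p = 3p - 33 ⇒ 560 = 10p ⇒ p = 56, q = 135.

56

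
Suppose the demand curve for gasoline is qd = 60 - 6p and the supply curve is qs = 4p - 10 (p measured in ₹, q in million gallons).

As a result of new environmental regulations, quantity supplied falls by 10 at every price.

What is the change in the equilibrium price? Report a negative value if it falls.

+1

Original equilibrium: 60 - 6p = 4p - 10 gives 70 = 10p, so p = 7 and q = 18.
The shock moves the curves to qd = 60 - 6p and qs = 4p - 20.
Setting them equal: 60 - 6p = 4p - 20 → 80 = 10p, so p = 8 and q = 12.
Δp = 8 − 7 = +1.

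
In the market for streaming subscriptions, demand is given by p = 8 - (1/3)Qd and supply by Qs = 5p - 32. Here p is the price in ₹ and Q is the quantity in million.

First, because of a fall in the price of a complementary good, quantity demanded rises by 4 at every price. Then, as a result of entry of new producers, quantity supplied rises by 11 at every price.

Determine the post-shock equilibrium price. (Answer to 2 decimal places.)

Original equilibrium: 24 - 3p = 5p - 32 gives 56 = 8p, so p = 7 and Q = 3.
With the change applied: demand Qd = 28 - 3p, supply Qs = 5p - 21.
Setting them equal: 28 - 3p = 5p - 21 → 49 = 8p, so p = 6.125 and Q = 9.625.

6.13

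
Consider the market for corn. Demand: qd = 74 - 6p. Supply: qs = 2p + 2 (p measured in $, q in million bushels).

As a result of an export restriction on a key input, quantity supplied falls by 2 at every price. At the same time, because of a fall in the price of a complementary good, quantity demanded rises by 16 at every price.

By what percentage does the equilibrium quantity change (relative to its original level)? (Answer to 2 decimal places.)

+12.50

Initially, 74 - 6p = 2p + 2, so 72 = 8p and p = 9, q = 20.
The shock moves the curves to qd = 90 - 6p and qs = 2p.
New equilibrium: 90 - 6p = 2p ⇒ 90 = 8p ⇒ p = 11.25, q = 22.5.
%Δq = (22.5 − 20) / 20 × 100 = +12.50%.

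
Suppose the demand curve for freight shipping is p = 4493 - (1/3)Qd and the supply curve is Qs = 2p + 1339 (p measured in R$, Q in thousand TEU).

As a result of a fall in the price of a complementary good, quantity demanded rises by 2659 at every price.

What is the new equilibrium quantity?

Initially, 13479 - 3p = 2p + 1339, so 12140 = 5p and p = 2428, Q = 6195.
The new curves are Qd = 16138 - 3p (demand) and Qs = 2p + 1339 (supply).
Clearing the new market: 16138 - 3p = 2p + 1339, so p = 2959.8 and Q = 7258.6.

7258.6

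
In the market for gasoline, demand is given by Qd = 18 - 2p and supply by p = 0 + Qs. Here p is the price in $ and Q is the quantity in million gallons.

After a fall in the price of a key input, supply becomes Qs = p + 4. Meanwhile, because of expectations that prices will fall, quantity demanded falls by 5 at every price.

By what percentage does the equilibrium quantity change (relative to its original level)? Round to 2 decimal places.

Original equilibrium: 18 - 2p = p gives 18 = 3p, so p = 6 and Q = 6.
The shock moves the curves to Qd = 13 - 2p and Qs = p + 4.
New equilibrium: 13 - 2p = p + 4 ⇒ 9 = 3p ⇒ p = 3, Q = 7.
%ΔQ = (7 − 6) / 6 × 100 = +16.67%.

+16.67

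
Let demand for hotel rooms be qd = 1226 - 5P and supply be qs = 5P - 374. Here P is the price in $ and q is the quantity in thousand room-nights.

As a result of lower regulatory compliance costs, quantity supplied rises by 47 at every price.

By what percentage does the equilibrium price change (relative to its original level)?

Solve the original market: 1226 - 5P = 5P - 374, hence P = 160 and q = 426.
The shock moves the curves to qd = 1226 - 5P and qs = 5P - 327.
Clearing the new market: 1226 - 5P = 5P - 327, so P = 155.3 and q = 449.5.
%ΔP = (155.3 − 160) / 160 × 100 = -2.9375%.

-2.9375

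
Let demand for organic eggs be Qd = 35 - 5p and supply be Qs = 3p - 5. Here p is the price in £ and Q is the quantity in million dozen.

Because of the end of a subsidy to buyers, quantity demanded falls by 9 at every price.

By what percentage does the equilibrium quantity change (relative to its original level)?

Before the shock: 35 - 5p = 3p - 5 ⇒ 40 = 8p ⇒ p = 5, Q = 10.
The shock moves the curves to Qd = 26 - 5p and Qs = 3p - 5.
New equilibrium: 26 - 5p = 3p - 5 ⇒ 31 = 8p ⇒ p = 3.875, Q = 6.625.
%ΔQ = (6.625 − 10) / 10 × 100 = -33.75%.

-33.75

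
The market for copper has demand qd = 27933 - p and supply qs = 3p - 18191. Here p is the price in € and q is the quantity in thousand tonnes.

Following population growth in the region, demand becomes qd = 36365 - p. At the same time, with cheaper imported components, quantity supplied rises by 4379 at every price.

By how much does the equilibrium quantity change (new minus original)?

+7418.75

Solve the original market: 27933 - p = 3p - 18191, hence p = 11531 and q = 16402.
The new curves are qd = 36365 - p (demand) and qs = 3p - 13812 (supply).
Equate the new curves: 36365 - p = 3p - 13812, giving 50177 = 4p, p = 12544.25, q = 23820.75.
Δq = 23820.75 − 16402 = +7418.75.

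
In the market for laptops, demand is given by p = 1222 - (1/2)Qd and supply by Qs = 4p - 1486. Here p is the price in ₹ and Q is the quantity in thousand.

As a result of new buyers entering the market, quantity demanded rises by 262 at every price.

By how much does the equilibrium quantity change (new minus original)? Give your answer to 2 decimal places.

Before the shock: 2444 - 2p = 4p - 1486 ⇒ 3930 = 6p ⇒ p = 655, Q = 1134.
The new curves are Qd = 2706 - 2p (demand) and Qs = 4p - 1486 (supply).
Clearing the new market: 2706 - 2p = 4p - 1486, so p = 2096/3 ≈ 698.6667 and Q = 3926/3 ≈ 1308.6667.
ΔQ = 1308.6667 − 1134 = +174.67.

+174.67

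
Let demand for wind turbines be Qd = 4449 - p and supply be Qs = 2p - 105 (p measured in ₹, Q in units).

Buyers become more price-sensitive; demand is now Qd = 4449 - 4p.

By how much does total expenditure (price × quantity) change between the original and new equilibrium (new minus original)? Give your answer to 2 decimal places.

Before the shock: 4449 - p = 2p - 105 ⇒ 4554 = 3p ⇒ p = 1518, Q = 2931.
The shock moves the curves to Qd = 4449 - 4p and Qs = 2p - 105.
Setting them equal: 4449 - 4p = 2p - 105 → 4554 = 6p, so p = 759 and Q = 1413.
Expenditure moves from 1518×2931 = 4449258 to 759×1413 = 1072467; change = -3376791.00.

-3376791.00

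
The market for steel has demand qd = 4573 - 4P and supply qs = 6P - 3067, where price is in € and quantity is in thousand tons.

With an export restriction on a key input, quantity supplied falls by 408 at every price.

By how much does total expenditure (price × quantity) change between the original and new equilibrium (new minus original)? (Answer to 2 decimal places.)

Original equilibrium: 4573 - 4P = 6P - 3067 gives 7640 = 10P, so P = 764 and q = 1517.
The shock moves the curves to qd = 4573 - 4P and qs = 6P - 3475.
Setting them equal: 4573 - 4P = 6P - 3475 → 8048 = 10P, so P = 804.8 and q = 1353.8.
Expenditure moves from 764×1517 = 1158988 to 804.8×1353.8 = 1089538.24; change = -69449.76.

-69449.76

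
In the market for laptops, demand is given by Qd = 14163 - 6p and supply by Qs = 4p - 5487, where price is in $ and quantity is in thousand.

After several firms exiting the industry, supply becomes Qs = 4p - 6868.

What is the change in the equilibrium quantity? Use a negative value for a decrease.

-828.6

Initially, 14163 - 6p = 4p - 5487, so 19650 = 10p and p = 1965, Q = 2373.
The new curves are Qd = 14163 - 6p (demand) and Qs = 4p - 6868 (supply).
Clearing the new market: 14163 - 6p = 4p - 6868, so p = 2103.1 and Q = 1544.4.
ΔQ = 1544.4 − 2373 = -828.6.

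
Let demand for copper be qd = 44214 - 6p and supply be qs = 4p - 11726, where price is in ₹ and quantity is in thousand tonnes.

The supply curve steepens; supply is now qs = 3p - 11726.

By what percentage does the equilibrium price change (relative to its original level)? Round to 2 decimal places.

Before the shock: 44214 - 6p = 4p - 11726 ⇒ 55940 = 10p ⇒ p = 5594, q = 10650.
After the shift, demand is qd = 44214 - 6p and supply is qs = 3p - 11726.
New equilibrium: 44214 - 6p = 3p - 11726 ⇒ 55940 = 9p ⇒ p = 55940/9 ≈ 6215.5556, q = 20762/3 ≈ 6920.6667.
%Δp = (6215.5556 − 5594) / 5594 × 100 = +11.11%.

+11.11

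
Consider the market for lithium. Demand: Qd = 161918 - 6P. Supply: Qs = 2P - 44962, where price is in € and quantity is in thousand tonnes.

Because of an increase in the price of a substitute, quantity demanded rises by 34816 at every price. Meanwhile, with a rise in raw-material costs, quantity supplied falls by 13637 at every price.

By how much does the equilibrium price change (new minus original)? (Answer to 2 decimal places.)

Initially, 161918 - 6P = 2P - 44962, so 206880 = 8P and P = 25860, Q = 6758.
With the change applied: demand Qd = 196734 - 6P, supply Qs = 2P - 58599.
Setting them equal: 196734 - 6P = 2P - 58599 → 255333 = 8P, so P = 31916.625 and Q = 5234.25.
ΔP = 31916.625 − 25860 = +6056.63.

+6056.63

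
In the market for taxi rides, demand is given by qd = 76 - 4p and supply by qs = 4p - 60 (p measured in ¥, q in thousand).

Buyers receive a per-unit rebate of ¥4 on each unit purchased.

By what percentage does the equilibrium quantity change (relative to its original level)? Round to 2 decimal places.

+100.00

Before the shock: 76 - 4p = 4p - 60 ⇒ 136 = 8p ⇒ p = 17, q = 8.
Since buyers' out-of-pocket price is the market price minus the rebate, the effective demand curve becomes qd = 92 - 4p.
Equate the new curves: 92 - 4p = 4p - 60, giving 152 = 8p, p = 19, q = 16.
%Δq = (16 − 8) / 8 × 100 = +100.00%.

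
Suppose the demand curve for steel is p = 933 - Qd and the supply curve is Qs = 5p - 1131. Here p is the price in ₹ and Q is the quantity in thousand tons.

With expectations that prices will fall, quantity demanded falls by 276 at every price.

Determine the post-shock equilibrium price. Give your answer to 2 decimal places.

298.00

Solve the original market: 933 - p = 5p - 1131, hence p = 344 and Q = 589.
The shock moves the curves to Qd = 657 - p and Qs = 5p - 1131.
Clearing the new market: 657 - p = 5p - 1131, so p = 298 and Q = 359.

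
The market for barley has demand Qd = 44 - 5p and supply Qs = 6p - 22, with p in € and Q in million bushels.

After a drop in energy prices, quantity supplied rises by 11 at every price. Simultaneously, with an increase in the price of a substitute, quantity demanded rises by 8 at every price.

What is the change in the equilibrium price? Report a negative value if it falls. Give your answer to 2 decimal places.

Initially, 44 - 5p = 6p - 22, so 66 = 11p and p = 6, Q = 14.
With the change applied: demand Qd = 52 - 5p, supply Qs = 6p - 11.
Equate the new curves: 52 - 5p = 6p - 11, giving 63 = 11p, p = 63/11 ≈ 5.7273, Q = 257/11 ≈ 23.3636.
Δp = 5.7273 − 6 = -0.27.

-0.27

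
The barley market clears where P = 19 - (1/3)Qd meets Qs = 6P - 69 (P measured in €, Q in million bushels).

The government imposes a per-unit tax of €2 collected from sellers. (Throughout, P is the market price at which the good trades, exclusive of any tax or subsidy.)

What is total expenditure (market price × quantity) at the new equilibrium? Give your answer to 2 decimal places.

Solve the original market: 57 - 3P = 6P - 69, hence P = 14 and Q = 15.
Since sellers keep the price net of the tax, the effective supply curve becomes Qs = 6P - 81.
Clearing the new market: 57 - 3P = 6P - 81, so P = 46/3 ≈ 15.3333 and Q = 11.
New expenditure = 15.3333 × 11 = 168.67.

168.67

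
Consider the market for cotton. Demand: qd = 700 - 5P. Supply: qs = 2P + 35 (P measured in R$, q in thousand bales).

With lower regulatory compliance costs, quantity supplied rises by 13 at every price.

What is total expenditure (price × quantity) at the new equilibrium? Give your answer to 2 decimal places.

Before the shock: 700 - 5P = 2P + 35 ⇒ 665 = 7P ⇒ P = 95, q = 225.
After the shift, demand is qd = 700 - 5P and supply is qs = 2P + 48.
New equilibrium: 700 - 5P = 2P + 48 ⇒ 652 = 7P ⇒ P = 652/7 ≈ 93.1429, q = 1640/7 ≈ 234.2857.
New expenditure = 93.1429 × 234.2857 = 21822.04.

21822.04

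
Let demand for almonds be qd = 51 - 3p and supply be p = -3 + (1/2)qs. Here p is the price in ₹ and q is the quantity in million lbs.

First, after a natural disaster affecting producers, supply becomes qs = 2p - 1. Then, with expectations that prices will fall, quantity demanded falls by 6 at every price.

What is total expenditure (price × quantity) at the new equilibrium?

160.08

Initially, 51 - 3p = 2p + 6, so 45 = 5p and p = 9, q = 24.
After the shift, demand is qd = 45 - 3p and supply is qs = 2p - 1.
Setting them equal: 45 - 3p = 2p - 1 → 46 = 5p, so p = 9.2 and q = 17.4.
New expenditure = 9.2 × 17.4 = 160.08.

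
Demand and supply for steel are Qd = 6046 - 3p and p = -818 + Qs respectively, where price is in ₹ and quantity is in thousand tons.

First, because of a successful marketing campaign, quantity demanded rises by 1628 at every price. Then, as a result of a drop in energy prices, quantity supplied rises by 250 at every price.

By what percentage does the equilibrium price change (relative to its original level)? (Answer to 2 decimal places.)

Original equilibrium: 6046 - 3p = p + 818 gives 5228 = 4p, so p = 1307 and Q = 2125.
After the shift, demand is Qd = 7674 - 3p and supply is Qs = p + 1068.
Setting them equal: 7674 - 3p = p + 1068 → 6606 = 4p, so p = 1651.5 and Q = 2719.5.
%Δp = (1651.5 − 1307) / 1307 × 100 = +26.36%.

+26.36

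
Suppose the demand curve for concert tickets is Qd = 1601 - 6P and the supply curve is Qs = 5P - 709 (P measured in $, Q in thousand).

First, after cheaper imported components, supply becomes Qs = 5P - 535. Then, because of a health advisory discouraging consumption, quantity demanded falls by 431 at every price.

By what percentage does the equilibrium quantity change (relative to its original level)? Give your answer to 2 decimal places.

Solve the original market: 1601 - 6P = 5P - 709, hence P = 210 and Q = 341.
With the change applied: demand Qd = 1170 - 6P, supply Qs = 5P - 535.
Setting them equal: 1170 - 6P = 5P - 535 → 1705 = 11P, so P = 155 and Q = 240.
%ΔQ = (240 − 341) / 341 × 100 = -29.62%.

-29.62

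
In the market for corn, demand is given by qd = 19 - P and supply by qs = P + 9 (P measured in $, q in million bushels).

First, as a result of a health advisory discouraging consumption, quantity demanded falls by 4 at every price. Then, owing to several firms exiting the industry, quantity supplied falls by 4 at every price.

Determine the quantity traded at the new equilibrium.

10

Original equilibrium: 19 - P = P + 9 gives 10 = 2P, so P = 5 and q = 14.
The shock moves the curves to qd = 15 - P and qs = P + 5.
Equate the new curves: 15 - P = P + 5, giving 10 = 2P, P = 5, q = 10.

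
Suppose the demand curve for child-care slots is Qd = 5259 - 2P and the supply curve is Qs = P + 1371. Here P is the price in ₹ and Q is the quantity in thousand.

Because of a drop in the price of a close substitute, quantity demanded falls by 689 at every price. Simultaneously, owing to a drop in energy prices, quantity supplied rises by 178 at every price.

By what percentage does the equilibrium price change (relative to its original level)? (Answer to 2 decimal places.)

-22.30

Before the shock: 5259 - 2P = P + 1371 ⇒ 3888 = 3P ⇒ P = 1296, Q = 2667.
After the shift, demand is Qd = 4570 - 2P and supply is Qs = P + 1549.
New equilibrium: 4570 - 2P = P + 1549 ⇒ 3021 = 3P ⇒ P = 1007, Q = 2556.
%ΔP = (1007 − 1296) / 1296 × 100 = -22.30%.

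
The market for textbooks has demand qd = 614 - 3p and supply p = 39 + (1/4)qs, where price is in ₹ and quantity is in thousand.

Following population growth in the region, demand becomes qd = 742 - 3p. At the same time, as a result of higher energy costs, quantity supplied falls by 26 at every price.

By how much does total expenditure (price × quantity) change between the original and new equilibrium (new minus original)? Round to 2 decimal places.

+14432.00

Initially, 614 - 3p = 4p - 156, so 770 = 7p and p = 110, q = 284.
The shock moves the curves to qd = 742 - 3p and qs = 4p - 182.
Equate the new curves: 742 - 3p = 4p - 182, giving 924 = 7p, p = 132, q = 346.
Expenditure moves from 110×284 = 31240 to 132×346 = 45672; change = +14432.00.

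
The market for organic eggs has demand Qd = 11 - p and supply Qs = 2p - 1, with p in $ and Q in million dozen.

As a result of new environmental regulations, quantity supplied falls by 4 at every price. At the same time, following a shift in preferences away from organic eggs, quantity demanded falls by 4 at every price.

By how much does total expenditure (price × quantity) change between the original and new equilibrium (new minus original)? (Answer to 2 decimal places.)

-16.00

Original equilibrium: 11 - p = 2p - 1 gives 12 = 3p, so p = 4 and Q = 7.
The shock moves the curves to Qd = 7 - p and Qs = 2p - 5.
Equate the new curves: 7 - p = 2p - 5, giving 12 = 3p, p = 4, Q = 3.
Expenditure moves from 4×7 = 28 to 4×3 = 12; change = -16.00.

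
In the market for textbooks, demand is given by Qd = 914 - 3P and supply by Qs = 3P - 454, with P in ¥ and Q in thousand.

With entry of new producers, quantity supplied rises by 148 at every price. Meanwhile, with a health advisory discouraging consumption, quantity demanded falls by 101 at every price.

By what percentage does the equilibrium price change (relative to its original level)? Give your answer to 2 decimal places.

-18.20

Solve the original market: 914 - 3P = 3P - 454, hence P = 228 and Q = 230.
The new curves are Qd = 813 - 3P (demand) and Qs = 3P - 306 (supply).
Setting them equal: 813 - 3P = 3P - 306 → 1119 = 6P, so P = 186.5 and Q = 253.5.
%ΔP = (186.5 − 228) / 228 × 100 = -18.20%.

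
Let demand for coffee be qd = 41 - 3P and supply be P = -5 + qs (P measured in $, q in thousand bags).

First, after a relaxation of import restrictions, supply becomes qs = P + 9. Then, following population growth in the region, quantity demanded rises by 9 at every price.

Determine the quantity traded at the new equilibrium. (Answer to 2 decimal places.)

19.25

Original equilibrium: 41 - 3P = P + 5 gives 36 = 4P, so P = 9 and q = 14.
After the shift, demand is qd = 50 - 3P and supply is qs = P + 9.
Equate the new curves: 50 - 3P = P + 9, giving 41 = 4P, P = 10.25, q = 19.25.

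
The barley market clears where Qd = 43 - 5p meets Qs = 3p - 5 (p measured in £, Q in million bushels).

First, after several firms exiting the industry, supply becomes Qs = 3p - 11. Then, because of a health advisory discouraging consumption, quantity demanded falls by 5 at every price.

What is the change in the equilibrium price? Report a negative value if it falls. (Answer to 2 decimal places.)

+0.13

Original equilibrium: 43 - 5p = 3p - 5 gives 48 = 8p, so p = 6 and Q = 13.
After the shift, demand is Qd = 38 - 5p and supply is Qs = 3p - 11.
Setting them equal: 38 - 5p = 3p - 11 → 49 = 8p, so p = 6.125 and Q = 7.375.
Δp = 6.125 − 6 = +0.13.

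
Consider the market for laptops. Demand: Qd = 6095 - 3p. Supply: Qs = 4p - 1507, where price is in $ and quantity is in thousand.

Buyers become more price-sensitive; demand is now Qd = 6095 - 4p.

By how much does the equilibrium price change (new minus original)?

Solve the original market: 6095 - 3p = 4p - 1507, hence p = 1086 and Q = 2837.
The new curves are Qd = 6095 - 4p (demand) and Qs = 4p - 1507 (supply).
Setting them equal: 6095 - 4p = 4p - 1507 → 7602 = 8p, so p = 950.25 and Q = 2294.
Δp = 950.25 − 1086 = -135.75.

-135.75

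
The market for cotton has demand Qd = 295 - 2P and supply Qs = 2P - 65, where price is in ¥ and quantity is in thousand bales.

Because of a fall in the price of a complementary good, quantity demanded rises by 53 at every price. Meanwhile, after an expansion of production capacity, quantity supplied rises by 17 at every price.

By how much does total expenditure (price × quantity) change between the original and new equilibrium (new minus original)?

+4500

Before the shock: 295 - 2P = 2P - 65 ⇒ 360 = 4P ⇒ P = 90, Q = 115.
The shock moves the curves to Qd = 348 - 2P and Qs = 2P - 48.
Equate the new curves: 348 - 2P = 2P - 48, giving 396 = 4P, P = 99, Q = 150.
Expenditure moves from 90×115 = 10350 to 99×150 = 14850; change = +4500.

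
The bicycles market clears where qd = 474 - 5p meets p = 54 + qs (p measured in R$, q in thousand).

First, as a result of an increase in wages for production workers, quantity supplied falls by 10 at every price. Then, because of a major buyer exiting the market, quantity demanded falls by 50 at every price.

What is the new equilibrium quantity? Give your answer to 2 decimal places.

17.33

Initially, 474 - 5p = p - 54, so 528 = 6p and p = 88, q = 34.
With the change applied: demand qd = 424 - 5p, supply qs = p - 64.
Clearing the new market: 424 - 5p = p - 64, so p = 244/3 ≈ 81.3333 and q = 52/3 ≈ 17.3333.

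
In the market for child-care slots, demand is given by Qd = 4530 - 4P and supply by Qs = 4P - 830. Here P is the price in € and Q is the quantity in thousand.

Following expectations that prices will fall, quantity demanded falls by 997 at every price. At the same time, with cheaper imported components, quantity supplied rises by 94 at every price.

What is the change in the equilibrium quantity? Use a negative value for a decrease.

Solve the original market: 4530 - 4P = 4P - 830, hence P = 670 and Q = 1850.
After the shift, demand is Qd = 3533 - 4P and supply is Qs = 4P - 736.
New equilibrium: 3533 - 4P = 4P - 736 ⇒ 4269 = 8P ⇒ P = 533.625, Q = 1398.5.
ΔQ = 1398.5 − 1850 = -451.5.

-451.5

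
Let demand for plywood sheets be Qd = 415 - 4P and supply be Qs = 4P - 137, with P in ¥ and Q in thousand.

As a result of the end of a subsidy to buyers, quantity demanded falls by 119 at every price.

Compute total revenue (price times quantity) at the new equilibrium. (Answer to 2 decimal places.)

Solve the original market: 415 - 4P = 4P - 137, hence P = 69 and Q = 139.
With the change applied: demand Qd = 296 - 4P, supply Qs = 4P - 137.
Equate the new curves: 296 - 4P = 4P - 137, giving 433 = 8P, P = 54.125, Q = 79.5.
New expenditure = 54.125 × 79.5 = 4302.94.

4302.94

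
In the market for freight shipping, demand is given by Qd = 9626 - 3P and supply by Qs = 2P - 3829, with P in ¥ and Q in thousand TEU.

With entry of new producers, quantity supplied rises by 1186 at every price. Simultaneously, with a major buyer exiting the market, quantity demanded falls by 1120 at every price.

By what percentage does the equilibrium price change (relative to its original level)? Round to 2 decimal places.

-17.14

Original equilibrium: 9626 - 3P = 2P - 3829 gives 13455 = 5P, so P = 2691 and Q = 1553.
The shock moves the curves to Qd = 8506 - 3P and Qs = 2P - 2643.
Clearing the new market: 8506 - 3P = 2P - 2643, so P = 2229.8 and Q = 1816.6.
%ΔP = (2229.8 − 2691) / 2691 × 100 = -17.14%.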